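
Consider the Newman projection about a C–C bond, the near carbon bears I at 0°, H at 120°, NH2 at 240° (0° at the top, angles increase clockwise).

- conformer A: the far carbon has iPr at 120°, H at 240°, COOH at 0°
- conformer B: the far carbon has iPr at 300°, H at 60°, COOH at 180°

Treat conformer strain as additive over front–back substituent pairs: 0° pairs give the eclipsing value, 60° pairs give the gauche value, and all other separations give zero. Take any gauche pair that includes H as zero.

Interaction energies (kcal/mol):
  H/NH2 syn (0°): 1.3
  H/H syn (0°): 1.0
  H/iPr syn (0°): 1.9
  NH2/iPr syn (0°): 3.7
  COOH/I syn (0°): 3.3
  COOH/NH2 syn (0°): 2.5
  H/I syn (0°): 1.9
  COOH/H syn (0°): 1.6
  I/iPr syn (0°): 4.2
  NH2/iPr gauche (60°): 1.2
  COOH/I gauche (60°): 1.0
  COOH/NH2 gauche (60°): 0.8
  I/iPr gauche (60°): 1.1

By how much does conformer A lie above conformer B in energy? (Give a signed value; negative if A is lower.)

A (eclipsed): I–COOH eclipsed, H–iPr eclipsed, NH2–H eclipsed; 3.3 + 1.9 + 1.3 = 6.5 kcal/mol.
B (staggered): I–iPr gauche, NH2–iPr gauche, NH2–COOH gauche; 1.1 + 1.2 + 0.8 = 3.1 kcal/mol.
E(A) − E(B) = 6.5 − 3.1 = +3.4 kcal/mol.

+3.4 kcal/mol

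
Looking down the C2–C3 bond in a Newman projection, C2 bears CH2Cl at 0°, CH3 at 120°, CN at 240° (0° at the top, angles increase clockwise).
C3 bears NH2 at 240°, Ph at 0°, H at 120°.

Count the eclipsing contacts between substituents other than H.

Non-H eclipsing pairs: CH2Cl(0°)/Ph(0°); CN(240°)/NH2(240°) — 2 interactions.

2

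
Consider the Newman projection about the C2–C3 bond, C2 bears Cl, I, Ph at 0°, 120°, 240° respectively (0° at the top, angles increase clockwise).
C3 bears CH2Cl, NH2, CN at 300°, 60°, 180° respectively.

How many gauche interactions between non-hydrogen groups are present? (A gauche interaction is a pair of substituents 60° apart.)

Non-H gauche pairs: Cl(0°)/CH2Cl(300°); Cl(0°)/NH2(60°); I(120°)/NH2(60°); I(120°)/CN(180°); Ph(240°)/CH2Cl(300°); Ph(240°)/CN(180°) — 6 interactions.

6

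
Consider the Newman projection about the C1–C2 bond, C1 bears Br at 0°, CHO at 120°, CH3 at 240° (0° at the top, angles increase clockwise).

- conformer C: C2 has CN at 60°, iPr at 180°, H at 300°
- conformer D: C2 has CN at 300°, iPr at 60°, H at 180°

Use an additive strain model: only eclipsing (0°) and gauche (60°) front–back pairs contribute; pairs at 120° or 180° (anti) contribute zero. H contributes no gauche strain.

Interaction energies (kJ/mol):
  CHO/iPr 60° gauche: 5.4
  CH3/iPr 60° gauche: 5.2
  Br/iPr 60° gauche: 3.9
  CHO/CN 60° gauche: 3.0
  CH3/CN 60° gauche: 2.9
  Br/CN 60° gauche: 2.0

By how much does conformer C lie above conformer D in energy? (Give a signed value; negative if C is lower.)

C is staggered. Br at 0° is gauche with CN at 60° (2.0); CHO at 120° is gauche with CN at 60° (3.0); CHO at 120° is gauche with iPr at 180° (5.4); CH3 at 240° is gauche with iPr at 180° (5.2). Total 15.6 kJ/mol.
D is staggered. Br at 0° is gauche with CN at 300° (2.0); Br at 0° is gauche with iPr at 60° (3.9); CHO at 120° is gauche with iPr at 60° (5.4); CH3 at 240° is gauche with CN at 300° (2.9). Total 14.2 kJ/mol.
E(C) − E(D) = 15.6 − 14.2 = +1.4 kJ/mol.

+1.4 kJ/mol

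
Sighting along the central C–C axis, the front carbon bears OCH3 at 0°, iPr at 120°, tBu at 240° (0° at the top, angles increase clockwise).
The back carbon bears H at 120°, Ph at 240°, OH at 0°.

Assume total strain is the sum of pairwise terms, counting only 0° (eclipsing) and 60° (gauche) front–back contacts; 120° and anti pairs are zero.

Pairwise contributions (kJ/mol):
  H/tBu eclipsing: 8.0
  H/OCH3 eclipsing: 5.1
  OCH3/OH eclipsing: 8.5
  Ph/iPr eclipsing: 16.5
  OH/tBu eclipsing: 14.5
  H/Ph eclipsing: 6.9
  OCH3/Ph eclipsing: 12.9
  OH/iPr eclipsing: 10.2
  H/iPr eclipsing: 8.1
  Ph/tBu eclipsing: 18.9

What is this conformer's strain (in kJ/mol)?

This conformer (eclipsed): OCH3(0°)/OH(0°) eclipsed 8.5; iPr(120°)/H(120°) eclipsed 8.1; tBu(240°)/Ph(240°) eclipsed 18.9 → 35.5 kJ/mol.

35.5 kJ/mol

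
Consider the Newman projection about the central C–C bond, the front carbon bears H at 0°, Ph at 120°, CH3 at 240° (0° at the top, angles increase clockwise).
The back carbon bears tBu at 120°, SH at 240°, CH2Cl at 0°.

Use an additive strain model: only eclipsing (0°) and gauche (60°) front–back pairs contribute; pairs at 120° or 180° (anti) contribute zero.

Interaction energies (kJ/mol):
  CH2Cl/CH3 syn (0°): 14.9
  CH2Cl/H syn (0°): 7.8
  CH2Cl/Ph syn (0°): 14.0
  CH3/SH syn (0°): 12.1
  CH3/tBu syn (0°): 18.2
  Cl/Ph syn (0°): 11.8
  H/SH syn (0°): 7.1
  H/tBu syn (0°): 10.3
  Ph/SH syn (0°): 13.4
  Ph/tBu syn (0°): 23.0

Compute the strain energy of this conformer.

This conformer is eclipsed. H at 0° is eclipsed with CH2Cl at 0° (7.8); Ph at 120° is eclipsed with tBu at 120° (23.0); CH3 at 240° is eclipsed with SH at 240° (12.1). Total 42.9 kJ/mol.

42.9 kJ/mol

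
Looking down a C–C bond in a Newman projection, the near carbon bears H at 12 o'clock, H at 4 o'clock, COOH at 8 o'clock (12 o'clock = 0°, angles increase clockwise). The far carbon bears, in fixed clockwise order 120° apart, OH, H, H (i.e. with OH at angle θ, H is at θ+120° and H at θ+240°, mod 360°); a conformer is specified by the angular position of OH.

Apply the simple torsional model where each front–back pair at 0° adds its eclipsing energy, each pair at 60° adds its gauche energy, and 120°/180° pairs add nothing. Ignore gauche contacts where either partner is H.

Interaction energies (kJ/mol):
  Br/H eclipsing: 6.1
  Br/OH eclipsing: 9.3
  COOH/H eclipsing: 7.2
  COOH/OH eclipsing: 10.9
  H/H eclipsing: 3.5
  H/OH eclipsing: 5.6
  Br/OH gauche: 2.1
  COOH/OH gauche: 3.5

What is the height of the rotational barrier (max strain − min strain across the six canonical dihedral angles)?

17.9 kJ/mol

OH at 0° (eclipsed): H(0°)/OH(0°) eclipsed 5.6; H(120°)/H(120°) eclipsed 3.5; COOH(240°)/H(240°) eclipsed 7.2 → 16.3 kJ/mol.
OH at 60° (staggered): no non-H gauche contacts → 0.0 kJ/mol.
OH at 120° (eclipsed): H(0°)/H(0°) eclipsed 3.5; H(120°)/OH(120°) eclipsed 5.6; COOH(240°)/H(240°) eclipsed 7.2 → 16.3 kJ/mol.
OH at 180° (staggered): COOH(240°)/OH(180°) gauche 3.5 → 3.5 kJ/mol.
OH at 240° (eclipsed): H(0°)/H(0°) eclipsed 3.5; H(120°)/H(120°) eclipsed 3.5; COOH(240°)/OH(240°) eclipsed 10.9 → 17.9 kJ/mol.
OH at 300° (staggered): COOH(240°)/OH(300°) gauche 3.5 → 3.5 kJ/mol.
Max at 240° (17.9 kJ/mol), min at 60° (0.0 kJ/mol); barrier = 17.9 kJ/mol.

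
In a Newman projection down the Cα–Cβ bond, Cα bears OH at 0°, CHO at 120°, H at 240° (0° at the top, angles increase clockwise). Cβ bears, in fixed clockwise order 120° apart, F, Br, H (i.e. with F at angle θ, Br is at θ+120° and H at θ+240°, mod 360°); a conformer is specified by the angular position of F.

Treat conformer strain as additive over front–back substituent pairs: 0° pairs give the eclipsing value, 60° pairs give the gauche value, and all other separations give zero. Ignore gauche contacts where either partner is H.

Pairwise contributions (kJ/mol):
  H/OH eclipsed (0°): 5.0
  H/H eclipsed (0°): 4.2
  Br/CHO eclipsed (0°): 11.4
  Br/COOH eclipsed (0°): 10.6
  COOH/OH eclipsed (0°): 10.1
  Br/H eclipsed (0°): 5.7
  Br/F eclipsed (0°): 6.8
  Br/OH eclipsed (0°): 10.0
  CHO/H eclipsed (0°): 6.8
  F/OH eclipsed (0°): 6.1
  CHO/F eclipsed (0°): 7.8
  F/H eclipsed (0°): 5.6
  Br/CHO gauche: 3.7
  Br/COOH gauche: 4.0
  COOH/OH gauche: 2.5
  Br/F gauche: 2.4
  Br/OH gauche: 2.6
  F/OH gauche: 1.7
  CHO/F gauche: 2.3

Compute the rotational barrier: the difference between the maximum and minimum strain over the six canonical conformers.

F at 0° (eclipsed): OH(0°)/F(0°) eclipsed 6.1; CHO(120°)/Br(120°) eclipsed 11.4; H(240°)/H(240°) eclipsed 4.2 → 21.7 kJ/mol.
F at 60° (staggered): OH(0°)/F(60°) gauche 1.7; CHO(120°)/F(60°) gauche 2.3; CHO(120°)/Br(180°) gauche 3.7 → 7.7 kJ/mol.
F at 120° (eclipsed): OH(0°)/H(0°) eclipsed 5.0; CHO(120°)/F(120°) eclipsed 7.8; H(240°)/Br(240°) eclipsed 5.7 → 18.5 kJ/mol.
F at 180° (staggered): OH(0°)/Br(300°) gauche 2.6; CHO(120°)/F(180°) gauche 2.3 → 4.9 kJ/mol.
F at 240° (eclipsed): OH(0°)/Br(0°) eclipsed 10.0; CHO(120°)/H(120°) eclipsed 6.8; H(240°)/F(240°) eclipsed 5.6 → 22.4 kJ/mol.
F at 300° (staggered): OH(0°)/F(300°) gauche 1.7; OH(0°)/Br(60°) gauche 2.6; CHO(120°)/Br(60°) gauche 3.7 → 8.0 kJ/mol.
Max at 240° (22.4 kJ/mol), min at 180° (4.9 kJ/mol); barrier = 17.5 kJ/mol.

17.5 kJ/mol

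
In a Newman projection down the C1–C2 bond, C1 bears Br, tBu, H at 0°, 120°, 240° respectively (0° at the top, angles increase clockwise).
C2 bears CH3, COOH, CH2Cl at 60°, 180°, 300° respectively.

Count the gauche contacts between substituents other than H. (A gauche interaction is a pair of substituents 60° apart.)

4

Non-H gauche pairs: Br(0°)/CH3(60°); Br(0°)/CH2Cl(300°); tBu(120°)/CH3(60°); tBu(120°)/COOH(180°) — 4 interactions.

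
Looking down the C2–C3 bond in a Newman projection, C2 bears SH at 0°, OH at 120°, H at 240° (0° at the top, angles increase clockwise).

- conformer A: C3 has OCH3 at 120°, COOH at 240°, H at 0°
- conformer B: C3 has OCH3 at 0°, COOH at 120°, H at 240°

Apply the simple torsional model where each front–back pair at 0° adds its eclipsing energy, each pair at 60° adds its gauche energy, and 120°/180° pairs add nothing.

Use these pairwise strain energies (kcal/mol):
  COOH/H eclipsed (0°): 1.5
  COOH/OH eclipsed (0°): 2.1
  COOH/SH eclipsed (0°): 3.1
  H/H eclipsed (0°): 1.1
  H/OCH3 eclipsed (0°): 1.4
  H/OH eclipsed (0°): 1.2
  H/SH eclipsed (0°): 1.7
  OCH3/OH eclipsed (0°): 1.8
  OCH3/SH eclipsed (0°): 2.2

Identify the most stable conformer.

A

A (eclipsed): SH(0°)/H(0°) eclipsed 1.7; OH(120°)/OCH3(120°) eclipsed 1.8; H(240°)/COOH(240°) eclipsed 1.5 → 5.0 kcal/mol.
B (eclipsed): SH(0°)/OCH3(0°) eclipsed 2.2; OH(120°)/COOH(120°) eclipsed 2.1; H(240°)/H(240°) eclipsed 1.1 → 5.4 kcal/mol.
A has the lowest total (5.0 kcal/mol).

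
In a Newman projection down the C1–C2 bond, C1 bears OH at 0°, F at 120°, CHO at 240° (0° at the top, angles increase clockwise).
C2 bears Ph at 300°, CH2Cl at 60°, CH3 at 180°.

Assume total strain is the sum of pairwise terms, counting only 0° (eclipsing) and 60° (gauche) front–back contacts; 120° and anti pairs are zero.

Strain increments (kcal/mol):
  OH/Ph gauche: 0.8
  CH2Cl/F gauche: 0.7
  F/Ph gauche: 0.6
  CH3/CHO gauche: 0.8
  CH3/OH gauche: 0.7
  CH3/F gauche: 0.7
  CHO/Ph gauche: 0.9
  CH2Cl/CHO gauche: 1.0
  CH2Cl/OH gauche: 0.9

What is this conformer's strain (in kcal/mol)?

4.8 kcal/mol

This conformer (staggered): OH(0°)/Ph(300°) gauche 0.8; OH(0°)/CH2Cl(60°) gauche 0.9; F(120°)/CH2Cl(60°) gauche 0.7; F(120°)/CH3(180°) gauche 0.7; CHO(240°)/Ph(300°) gauche 0.9; CHO(240°)/CH3(180°) gauche 0.8 → 4.8 kcal/mol.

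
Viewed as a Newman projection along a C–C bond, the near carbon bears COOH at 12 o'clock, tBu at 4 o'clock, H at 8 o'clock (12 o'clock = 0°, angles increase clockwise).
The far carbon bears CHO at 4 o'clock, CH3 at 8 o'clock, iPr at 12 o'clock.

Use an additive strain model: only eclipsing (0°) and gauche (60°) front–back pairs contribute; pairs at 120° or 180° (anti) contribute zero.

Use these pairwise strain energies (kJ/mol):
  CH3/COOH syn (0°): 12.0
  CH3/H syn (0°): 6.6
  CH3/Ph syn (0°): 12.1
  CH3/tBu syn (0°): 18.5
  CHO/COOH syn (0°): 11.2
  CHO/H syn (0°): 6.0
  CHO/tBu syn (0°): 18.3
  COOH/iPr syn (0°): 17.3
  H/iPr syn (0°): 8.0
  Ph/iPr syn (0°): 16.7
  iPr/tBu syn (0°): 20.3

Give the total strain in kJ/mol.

This conformer (eclipsed): COOH–iPr eclipsed, tBu–CHO eclipsed, H–CH3 eclipsed; 17.3 + 18.3 + 6.6 = 42.2 kJ/mol.

42.2 kJ/mol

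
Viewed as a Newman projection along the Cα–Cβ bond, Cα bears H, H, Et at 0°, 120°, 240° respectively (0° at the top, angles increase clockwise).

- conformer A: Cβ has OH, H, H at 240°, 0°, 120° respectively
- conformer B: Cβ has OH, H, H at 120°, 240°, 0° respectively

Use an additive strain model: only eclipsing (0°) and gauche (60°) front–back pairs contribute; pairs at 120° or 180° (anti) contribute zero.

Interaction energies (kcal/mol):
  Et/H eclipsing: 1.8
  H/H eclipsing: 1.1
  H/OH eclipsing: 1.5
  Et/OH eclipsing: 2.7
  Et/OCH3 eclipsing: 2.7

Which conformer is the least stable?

A is eclipsed. H at 0° is eclipsed with H at 0° (1.1); H at 120° is eclipsed with H at 120° (1.1); Et at 240° is eclipsed with OH at 240° (2.7). Total 4.9 kcal/mol.
B is eclipsed. H at 0° is eclipsed with H at 0° (1.1); H at 120° is eclipsed with OH at 120° (1.5); Et at 240° is eclipsed with H at 240° (1.8). Total 4.4 kcal/mol.
A has the highest total (4.9 kcal/mol).

A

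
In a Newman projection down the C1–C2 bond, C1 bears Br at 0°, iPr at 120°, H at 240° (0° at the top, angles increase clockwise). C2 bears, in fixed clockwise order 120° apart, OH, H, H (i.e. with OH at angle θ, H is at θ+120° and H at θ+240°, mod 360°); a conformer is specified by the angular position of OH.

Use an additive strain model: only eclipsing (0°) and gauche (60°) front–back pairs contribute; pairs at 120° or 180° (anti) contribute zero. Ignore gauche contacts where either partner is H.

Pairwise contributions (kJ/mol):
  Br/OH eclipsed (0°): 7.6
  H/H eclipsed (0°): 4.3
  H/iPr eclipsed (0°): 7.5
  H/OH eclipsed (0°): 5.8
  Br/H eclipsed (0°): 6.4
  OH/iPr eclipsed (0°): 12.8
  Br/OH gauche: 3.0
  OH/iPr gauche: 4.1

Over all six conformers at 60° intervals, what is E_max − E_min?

20.5 kJ/mol

OH at 0° (eclipsed): Br–OH eclipsed, iPr–H eclipsed, H–H eclipsed; 7.6 + 7.5 + 4.3 = 19.4 kJ/mol.
OH at 60° (staggered): Br–OH gauche, iPr–OH gauche; 3.0 + 4.1 = 7.1 kJ/mol.
OH at 120° (eclipsed): Br–H eclipsed, iPr–OH eclipsed, H–H eclipsed; 6.4 + 12.8 + 4.3 = 23.5 kJ/mol.
OH at 180° (staggered): iPr–OH gauche; 4.1 = 4.1 kJ/mol.
OH at 240° (eclipsed): Br–H eclipsed, iPr–H eclipsed, H–OH eclipsed; 6.4 + 7.5 + 5.8 = 19.7 kJ/mol.
OH at 300° (staggered): Br–OH gauche; 3.0 = 3.0 kJ/mol.
Max at 120° (23.5 kJ/mol), min at 300° (3.0 kJ/mol); barrier = 20.5 kJ/mol.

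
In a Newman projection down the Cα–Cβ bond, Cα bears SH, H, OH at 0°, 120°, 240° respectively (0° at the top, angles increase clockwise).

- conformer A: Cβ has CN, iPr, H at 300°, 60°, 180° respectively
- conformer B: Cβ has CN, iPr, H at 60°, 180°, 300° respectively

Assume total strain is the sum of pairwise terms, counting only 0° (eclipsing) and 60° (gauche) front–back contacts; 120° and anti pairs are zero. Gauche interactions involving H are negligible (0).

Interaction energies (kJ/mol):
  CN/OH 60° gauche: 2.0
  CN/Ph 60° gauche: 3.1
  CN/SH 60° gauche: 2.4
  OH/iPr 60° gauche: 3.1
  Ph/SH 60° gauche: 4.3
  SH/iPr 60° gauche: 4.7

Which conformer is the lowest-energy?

A (staggered): SH(0°)/CN(300°) gauche 2.4; SH(0°)/iPr(60°) gauche 4.7; OH(240°)/CN(300°) gauche 2.0 → 9.1 kJ/mol.
B (staggered): SH(0°)/CN(60°) gauche 2.4; OH(240°)/iPr(180°) gauche 3.1 → 5.5 kJ/mol.
B has the lowest total (5.5 kJ/mol).

B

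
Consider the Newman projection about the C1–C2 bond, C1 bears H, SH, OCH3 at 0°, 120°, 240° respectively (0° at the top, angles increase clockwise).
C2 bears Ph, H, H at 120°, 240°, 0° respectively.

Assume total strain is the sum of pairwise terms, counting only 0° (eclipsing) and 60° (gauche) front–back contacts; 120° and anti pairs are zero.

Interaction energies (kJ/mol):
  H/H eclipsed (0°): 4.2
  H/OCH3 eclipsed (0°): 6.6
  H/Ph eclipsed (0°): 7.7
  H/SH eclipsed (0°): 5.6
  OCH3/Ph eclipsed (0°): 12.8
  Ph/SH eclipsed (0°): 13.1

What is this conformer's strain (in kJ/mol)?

23.9 kJ/mol

This conformer (eclipsed): H–H eclipsed, SH–Ph eclipsed, OCH3–H eclipsed; 4.2 + 13.1 + 6.6 = 23.9 kJ/mol.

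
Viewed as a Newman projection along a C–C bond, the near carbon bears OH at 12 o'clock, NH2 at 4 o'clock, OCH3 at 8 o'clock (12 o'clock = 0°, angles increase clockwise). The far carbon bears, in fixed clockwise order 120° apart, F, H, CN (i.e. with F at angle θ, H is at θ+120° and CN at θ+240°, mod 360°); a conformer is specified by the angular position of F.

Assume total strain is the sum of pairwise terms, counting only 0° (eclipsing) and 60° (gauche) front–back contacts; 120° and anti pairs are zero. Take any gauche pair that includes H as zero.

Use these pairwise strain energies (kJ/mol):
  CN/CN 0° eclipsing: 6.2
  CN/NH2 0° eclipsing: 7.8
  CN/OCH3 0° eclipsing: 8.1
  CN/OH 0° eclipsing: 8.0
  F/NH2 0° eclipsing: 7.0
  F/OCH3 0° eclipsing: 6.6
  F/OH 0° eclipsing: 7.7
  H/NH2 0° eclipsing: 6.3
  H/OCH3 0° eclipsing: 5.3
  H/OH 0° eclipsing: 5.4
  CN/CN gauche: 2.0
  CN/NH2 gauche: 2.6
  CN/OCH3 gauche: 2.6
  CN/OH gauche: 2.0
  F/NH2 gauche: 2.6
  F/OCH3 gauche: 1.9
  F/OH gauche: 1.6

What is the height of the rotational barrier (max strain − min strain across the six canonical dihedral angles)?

F at 0° (eclipsed): OH–F eclipsed, NH2–H eclipsed, OCH3–CN eclipsed; 7.7 + 6.3 + 8.1 = 22.1 kJ/mol.
F at 60° (staggered): OH–F gauche, OH–CN gauche, NH2–F gauche, OCH3–CN gauche; 1.6 + 2.0 + 2.6 + 2.6 = 8.8 kJ/mol.
F at 120° (eclipsed): OH–CN eclipsed, NH2–F eclipsed, OCH3–H eclipsed; 8.0 + 7.0 + 5.3 = 20.3 kJ/mol.
F at 180° (staggered): OH–CN gauche, NH2–F gauche, NH2–CN gauche, OCH3–F gauche; 2.0 + 2.6 + 2.6 + 1.9 = 9.1 kJ/mol.
F at 240° (eclipsed): OH–H eclipsed, NH2–CN eclipsed, OCH3–F eclipsed; 5.4 + 7.8 + 6.6 = 19.8 kJ/mol.
F at 300° (staggered): OH–F gauche, NH2–CN gauche, OCH3–F gauche, OCH3–CN gauche; 1.6 + 2.6 + 1.9 + 2.6 = 8.7 kJ/mol.
Max at 0° (22.1 kJ/mol), min at 300° (8.7 kJ/mol); barrier = 13.4 kJ/mol.

13.4 kJ/mol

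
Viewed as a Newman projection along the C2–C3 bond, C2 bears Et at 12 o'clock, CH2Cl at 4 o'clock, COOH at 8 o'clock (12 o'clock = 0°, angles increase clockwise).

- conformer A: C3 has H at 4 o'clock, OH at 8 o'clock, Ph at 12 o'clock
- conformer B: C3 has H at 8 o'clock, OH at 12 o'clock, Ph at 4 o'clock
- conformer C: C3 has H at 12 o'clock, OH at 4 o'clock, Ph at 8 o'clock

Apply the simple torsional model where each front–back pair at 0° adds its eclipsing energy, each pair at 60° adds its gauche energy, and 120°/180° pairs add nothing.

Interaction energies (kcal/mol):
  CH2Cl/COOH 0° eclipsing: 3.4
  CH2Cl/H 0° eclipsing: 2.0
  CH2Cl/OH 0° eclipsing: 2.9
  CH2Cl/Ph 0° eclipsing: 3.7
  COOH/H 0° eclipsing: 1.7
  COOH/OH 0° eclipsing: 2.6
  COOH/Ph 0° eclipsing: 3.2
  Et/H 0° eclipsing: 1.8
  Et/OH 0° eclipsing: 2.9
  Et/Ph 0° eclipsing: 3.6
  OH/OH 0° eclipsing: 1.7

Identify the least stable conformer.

A (eclipsed): Et(0°)/Ph(0°) eclipsed 3.6; CH2Cl(120°)/H(120°) eclipsed 2.0; COOH(240°)/OH(240°) eclipsed 2.6 → 8.2 kcal/mol.
B (eclipsed): Et(0°)/OH(0°) eclipsed 2.9; CH2Cl(120°)/Ph(120°) eclipsed 3.7; COOH(240°)/H(240°) eclipsed 1.7 → 8.3 kcal/mol.
C (eclipsed): Et(0°)/H(0°) eclipsed 1.8; CH2Cl(120°)/OH(120°) eclipsed 2.9; COOH(240°)/Ph(240°) eclipsed 3.2 → 7.9 kcal/mol.
B has the highest total (8.3 kcal/mol).

B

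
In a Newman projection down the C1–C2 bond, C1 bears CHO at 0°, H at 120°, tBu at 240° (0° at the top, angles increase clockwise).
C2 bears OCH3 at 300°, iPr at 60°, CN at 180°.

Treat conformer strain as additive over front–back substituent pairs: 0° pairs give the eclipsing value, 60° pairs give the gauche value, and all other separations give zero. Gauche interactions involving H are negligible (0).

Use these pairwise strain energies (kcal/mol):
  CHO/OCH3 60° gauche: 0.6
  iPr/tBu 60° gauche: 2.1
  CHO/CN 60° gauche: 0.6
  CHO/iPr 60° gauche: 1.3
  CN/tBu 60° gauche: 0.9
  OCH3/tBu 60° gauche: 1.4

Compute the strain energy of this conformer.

4.2 kcal/mol

This conformer is staggered. CHO at 0° is gauche with OCH3 at 300° (0.6); CHO at 0° is gauche with iPr at 60° (1.3); tBu at 240° is gauche with OCH3 at 300° (1.4); tBu at 240° is gauche with CN at 180° (0.9). Total 4.2 kcal/mol.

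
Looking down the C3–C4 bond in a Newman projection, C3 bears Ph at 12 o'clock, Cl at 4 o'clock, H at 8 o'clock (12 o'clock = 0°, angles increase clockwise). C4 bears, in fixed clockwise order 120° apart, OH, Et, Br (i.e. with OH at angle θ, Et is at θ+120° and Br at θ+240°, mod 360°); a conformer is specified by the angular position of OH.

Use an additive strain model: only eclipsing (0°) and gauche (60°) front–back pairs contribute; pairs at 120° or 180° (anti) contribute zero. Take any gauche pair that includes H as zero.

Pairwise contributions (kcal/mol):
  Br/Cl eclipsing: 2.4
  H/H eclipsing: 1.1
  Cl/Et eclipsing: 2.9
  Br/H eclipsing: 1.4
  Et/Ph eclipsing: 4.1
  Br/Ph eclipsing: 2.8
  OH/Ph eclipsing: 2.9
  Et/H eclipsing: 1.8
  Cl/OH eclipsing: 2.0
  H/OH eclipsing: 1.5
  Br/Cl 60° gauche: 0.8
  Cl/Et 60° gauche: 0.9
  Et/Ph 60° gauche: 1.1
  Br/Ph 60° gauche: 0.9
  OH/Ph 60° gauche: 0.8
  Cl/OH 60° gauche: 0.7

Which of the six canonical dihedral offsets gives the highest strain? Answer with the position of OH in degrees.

OH at 0° (eclipsed): Ph–OH eclipsed, Cl–Et eclipsed, H–Br eclipsed; 2.9 + 2.9 + 1.4 = 7.2 kcal/mol.
OH at 60° (staggered): Ph–OH gauche, Ph–Br gauche, Cl–OH gauche, Cl–Et gauche; 0.8 + 0.9 + 0.7 + 0.9 = 3.3 kcal/mol.
OH at 120° (eclipsed): Ph–Br eclipsed, Cl–OH eclipsed, H–Et eclipsed; 2.8 + 2.0 + 1.8 = 6.6 kcal/mol.
OH at 180° (staggered): Ph–Et gauche, Ph–Br gauche, Cl–OH gauche, Cl–Br gauche; 1.1 + 0.9 + 0.7 + 0.8 = 3.5 kcal/mol.
OH at 240° (eclipsed): Ph–Et eclipsed, Cl–Br eclipsed, H–OH eclipsed; 4.1 + 2.4 + 1.5 = 8.0 kcal/mol.
OH at 300° (staggered): Ph–OH gauche, Ph–Et gauche, Cl–Et gauche, Cl–Br gauche; 0.8 + 1.1 + 0.9 + 0.8 = 3.6 kcal/mol.
The maximum (8.0 kcal/mol) occurs with OH at 240°.

240°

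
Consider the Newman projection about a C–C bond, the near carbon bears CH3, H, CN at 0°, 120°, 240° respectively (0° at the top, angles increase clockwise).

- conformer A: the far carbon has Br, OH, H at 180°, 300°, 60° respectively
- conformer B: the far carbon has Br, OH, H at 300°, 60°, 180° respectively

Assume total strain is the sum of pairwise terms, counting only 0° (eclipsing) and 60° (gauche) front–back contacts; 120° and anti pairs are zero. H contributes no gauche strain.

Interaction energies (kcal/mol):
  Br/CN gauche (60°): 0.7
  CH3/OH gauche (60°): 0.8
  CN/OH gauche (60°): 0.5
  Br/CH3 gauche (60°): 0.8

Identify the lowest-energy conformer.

A

A (staggered): CH3(0°)/OH(300°) gauche 0.8; CN(240°)/Br(180°) gauche 0.7; CN(240°)/OH(300°) gauche 0.5 → 2.0 kcal/mol.
B (staggered): CH3(0°)/Br(300°) gauche 0.8; CH3(0°)/OH(60°) gauche 0.8; CN(240°)/Br(300°) gauche 0.7 → 2.3 kcal/mol.
A has the lowest total (2.0 kcal/mol).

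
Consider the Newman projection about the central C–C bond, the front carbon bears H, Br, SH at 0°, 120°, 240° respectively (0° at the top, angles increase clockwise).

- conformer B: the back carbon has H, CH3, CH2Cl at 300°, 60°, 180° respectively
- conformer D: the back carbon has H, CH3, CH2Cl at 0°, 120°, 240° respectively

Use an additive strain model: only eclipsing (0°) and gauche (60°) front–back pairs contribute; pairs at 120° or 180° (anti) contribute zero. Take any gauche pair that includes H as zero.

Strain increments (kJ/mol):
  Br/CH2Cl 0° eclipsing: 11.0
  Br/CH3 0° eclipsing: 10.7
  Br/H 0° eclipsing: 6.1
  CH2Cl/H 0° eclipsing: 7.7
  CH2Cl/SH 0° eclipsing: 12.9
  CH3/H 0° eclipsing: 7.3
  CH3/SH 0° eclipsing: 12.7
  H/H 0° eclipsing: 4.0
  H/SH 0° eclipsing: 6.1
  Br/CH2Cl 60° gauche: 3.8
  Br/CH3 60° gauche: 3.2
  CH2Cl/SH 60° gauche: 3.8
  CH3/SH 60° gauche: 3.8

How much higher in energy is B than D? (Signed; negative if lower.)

B (staggered): Br–CH3 gauche, Br–CH2Cl gauche, SH–CH2Cl gauche; 3.2 + 3.8 + 3.8 = 10.8 kJ/mol.
D (eclipsed): H–H eclipsed, Br–CH3 eclipsed, SH–CH2Cl eclipsed; 4.0 + 10.7 + 12.9 = 27.6 kJ/mol.
E(B) − E(D) = 10.8 − 27.6 = -16.8 kJ/mol.

-16.8 kJ/mol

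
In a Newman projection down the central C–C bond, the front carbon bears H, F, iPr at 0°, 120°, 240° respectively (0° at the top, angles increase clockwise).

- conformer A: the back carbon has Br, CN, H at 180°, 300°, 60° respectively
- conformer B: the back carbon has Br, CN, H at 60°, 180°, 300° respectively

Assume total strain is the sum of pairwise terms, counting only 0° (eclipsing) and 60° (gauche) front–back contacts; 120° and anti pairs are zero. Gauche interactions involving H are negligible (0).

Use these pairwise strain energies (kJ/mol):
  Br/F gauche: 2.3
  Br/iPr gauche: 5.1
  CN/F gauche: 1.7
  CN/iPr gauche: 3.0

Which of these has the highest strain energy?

A

A (staggered): F–Br gauche, iPr–Br gauche, iPr–CN gauche; 2.3 + 5.1 + 3.0 = 10.4 kJ/mol.
B (staggered): F–Br gauche, F–CN gauche, iPr–CN gauche; 2.3 + 1.7 + 3.0 = 7.0 kJ/mol.
A has the highest total (10.4 kJ/mol).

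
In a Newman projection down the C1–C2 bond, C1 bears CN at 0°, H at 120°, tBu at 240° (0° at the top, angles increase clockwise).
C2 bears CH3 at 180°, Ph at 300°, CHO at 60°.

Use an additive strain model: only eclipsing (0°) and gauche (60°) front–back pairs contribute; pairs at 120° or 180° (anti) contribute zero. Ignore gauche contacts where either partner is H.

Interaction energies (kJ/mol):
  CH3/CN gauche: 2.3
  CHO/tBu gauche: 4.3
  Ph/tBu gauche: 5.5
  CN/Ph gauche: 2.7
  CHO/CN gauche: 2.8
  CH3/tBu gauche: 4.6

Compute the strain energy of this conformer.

This conformer (staggered): CN(0°)/Ph(300°) gauche 2.7; CN(0°)/CHO(60°) gauche 2.8; tBu(240°)/CH3(180°) gauche 4.6; tBu(240°)/Ph(300°) gauche 5.5 → 15.6 kJ/mol.

15.6 kJ/mol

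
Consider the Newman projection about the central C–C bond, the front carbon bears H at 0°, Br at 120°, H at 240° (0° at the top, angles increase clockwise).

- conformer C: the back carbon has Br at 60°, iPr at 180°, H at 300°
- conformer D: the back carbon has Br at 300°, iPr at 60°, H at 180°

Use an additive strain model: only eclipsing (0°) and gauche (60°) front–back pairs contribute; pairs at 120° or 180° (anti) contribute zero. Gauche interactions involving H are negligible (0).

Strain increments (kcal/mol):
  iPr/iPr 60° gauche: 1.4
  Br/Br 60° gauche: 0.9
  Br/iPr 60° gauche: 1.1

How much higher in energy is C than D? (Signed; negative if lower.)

C (staggered): Br(120°)/Br(60°) gauche 0.9; Br(120°)/iPr(180°) gauche 1.1 → 2.0 kcal/mol.
D (staggered): Br(120°)/iPr(60°) gauche 1.1 → 1.1 kcal/mol.
E(C) − E(D) = 2.0 − 1.1 = +0.9 kcal/mol.

+0.9 kcal/mol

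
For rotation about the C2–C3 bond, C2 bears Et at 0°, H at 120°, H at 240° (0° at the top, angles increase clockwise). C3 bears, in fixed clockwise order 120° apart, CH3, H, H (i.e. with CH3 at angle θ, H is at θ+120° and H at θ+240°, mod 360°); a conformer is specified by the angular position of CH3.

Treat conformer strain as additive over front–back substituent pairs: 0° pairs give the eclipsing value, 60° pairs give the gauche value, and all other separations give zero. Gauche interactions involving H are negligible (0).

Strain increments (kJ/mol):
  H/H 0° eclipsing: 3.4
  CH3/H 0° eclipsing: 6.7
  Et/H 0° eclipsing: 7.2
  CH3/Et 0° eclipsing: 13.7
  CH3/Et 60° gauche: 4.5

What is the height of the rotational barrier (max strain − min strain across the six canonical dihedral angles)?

20.5 kJ/mol

CH3 at 0° is eclipsed. Et at 0° is eclipsed with CH3 at 0° (13.7); H at 120° is eclipsed with H at 120° (3.4); H at 240° is eclipsed with H at 240° (3.4). Total 20.5 kJ/mol.
CH3 at 60° is staggered. Et at 0° is gauche with CH3 at 60° (4.5). Total 4.5 kJ/mol.
CH3 at 120° is eclipsed. Et at 0° is eclipsed with H at 0° (7.2); H at 120° is eclipsed with CH3 at 120° (6.7); H at 240° is eclipsed with H at 240° (3.4). Total 17.3 kJ/mol.
CH3 at 180° (staggered): no non-H gauche contacts → 0.0 kJ/mol.
CH3 at 240° is eclipsed. Et at 0° is eclipsed with H at 0° (7.2); H at 120° is eclipsed with H at 120° (3.4); H at 240° is eclipsed with CH3 at 240° (6.7). Total 17.3 kJ/mol.
CH3 at 300° is staggered. Et at 0° is gauche with CH3 at 300° (4.5). Total 4.5 kJ/mol.
Max at 0° (20.5 kJ/mol), min at 180° (0.0 kJ/mol); barrier = 20.5 kJ/mol.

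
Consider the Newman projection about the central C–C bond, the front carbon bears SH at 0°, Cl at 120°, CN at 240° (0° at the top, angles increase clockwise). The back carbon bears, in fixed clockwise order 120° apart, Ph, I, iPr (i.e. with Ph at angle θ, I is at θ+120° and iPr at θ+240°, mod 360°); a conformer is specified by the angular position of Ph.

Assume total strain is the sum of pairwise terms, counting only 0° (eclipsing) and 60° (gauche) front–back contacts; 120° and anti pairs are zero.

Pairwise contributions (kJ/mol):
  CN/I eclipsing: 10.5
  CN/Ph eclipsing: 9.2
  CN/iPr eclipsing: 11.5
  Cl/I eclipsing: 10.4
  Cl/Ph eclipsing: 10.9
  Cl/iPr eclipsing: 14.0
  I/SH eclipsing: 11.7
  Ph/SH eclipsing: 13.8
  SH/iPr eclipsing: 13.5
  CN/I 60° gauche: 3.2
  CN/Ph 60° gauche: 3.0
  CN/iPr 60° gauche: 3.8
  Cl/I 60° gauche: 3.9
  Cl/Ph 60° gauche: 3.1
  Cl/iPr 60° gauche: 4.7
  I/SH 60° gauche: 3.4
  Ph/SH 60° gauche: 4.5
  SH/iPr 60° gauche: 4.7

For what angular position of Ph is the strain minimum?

180°

Ph at 0° (eclipsed): SH–Ph eclipsed, Cl–I eclipsed, CN–iPr eclipsed; 13.8 + 10.4 + 11.5 = 35.7 kJ/mol.
Ph at 60° (staggered): SH–Ph gauche, SH–iPr gauche, Cl–Ph gauche, Cl–I gauche, CN–I gauche, CN–iPr gauche; 4.5 + 4.7 + 3.1 + 3.9 + 3.2 + 3.8 = 23.2 kJ/mol.
Ph at 120° (eclipsed): SH–iPr eclipsed, Cl–Ph eclipsed, CN–I eclipsed; 13.5 + 10.9 + 10.5 = 34.9 kJ/mol.
Ph at 180° (staggered): SH–I gauche, SH–iPr gauche, Cl–Ph gauche, Cl–iPr gauche, CN–Ph gauche, CN–I gauche; 3.4 + 4.7 + 3.1 + 4.7 + 3.0 + 3.2 = 22.1 kJ/mol.
Ph at 240° (eclipsed): SH–I eclipsed, Cl–iPr eclipsed, CN–Ph eclipsed; 11.7 + 14.0 + 9.2 = 34.9 kJ/mol.
Ph at 300° (staggered): SH–Ph gauche, SH–I gauche, Cl–I gauche, Cl–iPr gauche, CN–Ph gauche, CN–iPr gauche; 4.5 + 3.4 + 3.9 + 4.7 + 3.0 + 3.8 = 23.3 kJ/mol.
The minimum (22.1 kJ/mol) occurs with Ph at 180°.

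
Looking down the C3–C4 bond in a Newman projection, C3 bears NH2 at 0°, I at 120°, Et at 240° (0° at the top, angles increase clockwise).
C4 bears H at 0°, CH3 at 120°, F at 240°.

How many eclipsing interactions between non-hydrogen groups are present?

2

Non-H eclipsing pairs: I(120°)/CH3(120°); Et(240°)/F(240°) — 2 interactions.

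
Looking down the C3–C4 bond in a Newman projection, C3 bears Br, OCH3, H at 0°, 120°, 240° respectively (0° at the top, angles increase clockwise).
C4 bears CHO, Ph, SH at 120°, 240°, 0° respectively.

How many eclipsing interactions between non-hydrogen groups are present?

Non-H eclipsing pairs: Br(0°)/SH(0°); OCH3(120°)/CHO(120°) — 2 interactions.

2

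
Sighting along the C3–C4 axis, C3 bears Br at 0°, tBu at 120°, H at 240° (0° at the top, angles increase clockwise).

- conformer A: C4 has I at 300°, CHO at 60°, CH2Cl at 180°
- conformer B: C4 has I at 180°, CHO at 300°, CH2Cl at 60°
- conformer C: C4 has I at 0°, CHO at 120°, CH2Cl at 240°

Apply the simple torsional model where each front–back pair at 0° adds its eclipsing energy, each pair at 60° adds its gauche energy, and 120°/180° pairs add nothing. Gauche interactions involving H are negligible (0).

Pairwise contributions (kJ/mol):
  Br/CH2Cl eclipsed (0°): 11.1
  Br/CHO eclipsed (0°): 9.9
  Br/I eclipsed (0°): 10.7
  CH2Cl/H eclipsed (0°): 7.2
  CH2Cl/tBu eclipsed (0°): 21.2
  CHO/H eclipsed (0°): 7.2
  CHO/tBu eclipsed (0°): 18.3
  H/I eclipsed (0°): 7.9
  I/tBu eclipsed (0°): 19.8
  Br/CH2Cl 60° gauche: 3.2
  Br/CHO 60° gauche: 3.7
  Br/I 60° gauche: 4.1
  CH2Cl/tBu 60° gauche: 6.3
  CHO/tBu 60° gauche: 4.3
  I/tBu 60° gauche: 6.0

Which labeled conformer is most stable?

A is staggered. Br at 0° is gauche with I at 300° (4.1); Br at 0° is gauche with CHO at 60° (3.7); tBu at 120° is gauche with CHO at 60° (4.3); tBu at 120° is gauche with CH2Cl at 180° (6.3). Total 18.4 kJ/mol.
B is staggered. Br at 0° is gauche with CHO at 300° (3.7); Br at 0° is gauche with CH2Cl at 60° (3.2); tBu at 120° is gauche with I at 180° (6.0); tBu at 120° is gauche with CH2Cl at 60° (6.3). Total 19.2 kJ/mol.
C is eclipsed. Br at 0° is eclipsed with I at 0° (10.7); tBu at 120° is eclipsed with CHO at 120° (18.3); H at 240° is eclipsed with CH2Cl at 240° (7.2). Total 36.2 kJ/mol.
A has the lowest total (18.4 kJ/mol).

A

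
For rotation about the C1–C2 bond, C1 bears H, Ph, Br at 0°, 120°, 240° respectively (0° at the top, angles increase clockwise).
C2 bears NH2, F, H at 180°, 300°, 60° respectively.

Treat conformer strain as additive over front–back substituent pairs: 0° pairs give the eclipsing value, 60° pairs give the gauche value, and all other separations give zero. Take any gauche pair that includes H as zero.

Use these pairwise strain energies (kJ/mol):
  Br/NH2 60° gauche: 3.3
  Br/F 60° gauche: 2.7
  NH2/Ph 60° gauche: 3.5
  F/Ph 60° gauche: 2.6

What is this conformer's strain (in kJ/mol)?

9.5 kJ/mol

This conformer (staggered): Ph–NH2 gauche, Br–NH2 gauche, Br–F gauche; 3.5 + 3.3 + 2.7 = 9.5 kJ/mol.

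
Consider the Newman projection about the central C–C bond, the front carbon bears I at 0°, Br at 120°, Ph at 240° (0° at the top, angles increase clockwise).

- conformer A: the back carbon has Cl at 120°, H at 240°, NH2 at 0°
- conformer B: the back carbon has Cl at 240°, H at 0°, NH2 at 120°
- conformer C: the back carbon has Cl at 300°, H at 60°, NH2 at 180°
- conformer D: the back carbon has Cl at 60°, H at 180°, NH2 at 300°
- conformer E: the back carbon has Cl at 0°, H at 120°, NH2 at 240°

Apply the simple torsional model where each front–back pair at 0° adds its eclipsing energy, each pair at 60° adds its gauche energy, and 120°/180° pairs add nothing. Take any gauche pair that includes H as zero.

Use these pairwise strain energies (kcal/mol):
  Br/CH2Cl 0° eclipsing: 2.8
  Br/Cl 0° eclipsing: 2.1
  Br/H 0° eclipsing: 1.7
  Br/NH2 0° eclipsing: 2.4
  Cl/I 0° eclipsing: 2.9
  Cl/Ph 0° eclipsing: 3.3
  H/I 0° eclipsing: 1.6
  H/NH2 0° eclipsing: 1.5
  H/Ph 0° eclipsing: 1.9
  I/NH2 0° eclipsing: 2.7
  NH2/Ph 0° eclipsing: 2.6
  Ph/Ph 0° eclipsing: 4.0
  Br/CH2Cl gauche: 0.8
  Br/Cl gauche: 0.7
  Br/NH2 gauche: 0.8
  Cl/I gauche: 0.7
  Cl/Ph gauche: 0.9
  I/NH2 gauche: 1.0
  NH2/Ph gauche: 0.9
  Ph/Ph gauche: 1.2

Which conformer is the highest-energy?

B

A (eclipsed): I(0°)/NH2(0°) eclipsed 2.7; Br(120°)/Cl(120°) eclipsed 2.1; Ph(240°)/H(240°) eclipsed 1.9 → 6.7 kcal/mol.
B (eclipsed): I(0°)/H(0°) eclipsed 1.6; Br(120°)/NH2(120°) eclipsed 2.4; Ph(240°)/Cl(240°) eclipsed 3.3 → 7.3 kcal/mol.
C (staggered): I(0°)/Cl(300°) gauche 0.7; Br(120°)/NH2(180°) gauche 0.8; Ph(240°)/Cl(300°) gauche 0.9; Ph(240°)/NH2(180°) gauche 0.9 → 3.3 kcal/mol.
D (staggered): I(0°)/Cl(60°) gauche 0.7; I(0°)/NH2(300°) gauche 1.0; Br(120°)/Cl(60°) gauche 0.7; Ph(240°)/NH2(300°) gauche 0.9 → 3.3 kcal/mol.
E (eclipsed): I(0°)/Cl(0°) eclipsed 2.9; Br(120°)/H(120°) eclipsed 1.7; Ph(240°)/NH2(240°) eclipsed 2.6 → 7.2 kcal/mol.
B has the highest total (7.3 kcal/mol).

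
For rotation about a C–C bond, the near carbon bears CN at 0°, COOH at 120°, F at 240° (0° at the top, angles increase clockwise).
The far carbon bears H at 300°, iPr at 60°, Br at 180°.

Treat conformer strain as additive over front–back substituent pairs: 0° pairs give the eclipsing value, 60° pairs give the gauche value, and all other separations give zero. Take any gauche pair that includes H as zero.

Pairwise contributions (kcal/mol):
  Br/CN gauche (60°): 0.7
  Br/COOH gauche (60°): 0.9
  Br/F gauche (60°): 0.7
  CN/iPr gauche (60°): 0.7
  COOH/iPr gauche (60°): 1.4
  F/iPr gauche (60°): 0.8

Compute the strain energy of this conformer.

This conformer is staggered. CN at 0° is gauche with iPr at 60° (0.7); COOH at 120° is gauche with iPr at 60° (1.4); COOH at 120° is gauche with Br at 180° (0.9); F at 240° is gauche with Br at 180° (0.7). Total 3.7 kcal/mol.

3.7 kcal/mol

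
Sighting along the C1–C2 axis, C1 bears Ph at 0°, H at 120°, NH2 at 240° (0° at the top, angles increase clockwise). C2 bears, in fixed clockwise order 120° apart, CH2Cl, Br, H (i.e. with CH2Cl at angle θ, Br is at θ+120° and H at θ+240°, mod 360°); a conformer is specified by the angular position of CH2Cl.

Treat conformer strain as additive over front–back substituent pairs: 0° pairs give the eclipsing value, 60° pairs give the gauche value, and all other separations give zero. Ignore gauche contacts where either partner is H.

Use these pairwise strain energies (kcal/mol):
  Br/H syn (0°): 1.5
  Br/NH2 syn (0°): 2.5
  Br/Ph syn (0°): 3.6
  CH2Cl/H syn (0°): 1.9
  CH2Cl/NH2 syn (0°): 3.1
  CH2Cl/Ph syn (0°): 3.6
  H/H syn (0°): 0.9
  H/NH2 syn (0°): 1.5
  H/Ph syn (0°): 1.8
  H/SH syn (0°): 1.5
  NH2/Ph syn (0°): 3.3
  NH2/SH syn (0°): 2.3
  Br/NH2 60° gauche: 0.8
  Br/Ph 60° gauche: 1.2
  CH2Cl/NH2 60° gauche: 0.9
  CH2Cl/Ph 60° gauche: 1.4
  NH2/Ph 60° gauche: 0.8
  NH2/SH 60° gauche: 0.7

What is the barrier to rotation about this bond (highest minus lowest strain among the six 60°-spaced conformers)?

CH2Cl at 0° (eclipsed): Ph–CH2Cl eclipsed, H–Br eclipsed, NH2–H eclipsed; 3.6 + 1.5 + 1.5 = 6.6 kcal/mol.
CH2Cl at 60° (staggered): Ph–CH2Cl gauche, NH2–Br gauche; 1.4 + 0.8 = 2.2 kcal/mol.
CH2Cl at 120° (eclipsed): Ph–H eclipsed, H–CH2Cl eclipsed, NH2–Br eclipsed; 1.8 + 1.9 + 2.5 = 6.2 kcal/mol.
CH2Cl at 180° (staggered): Ph–Br gauche, NH2–CH2Cl gauche, NH2–Br gauche; 1.2 + 0.9 + 0.8 = 2.9 kcal/mol.
CH2Cl at 240° (eclipsed): Ph–Br eclipsed, H–H eclipsed, NH2–CH2Cl eclipsed; 3.6 + 0.9 + 3.1 = 7.6 kcal/mol.
CH2Cl at 300° (staggered): Ph–CH2Cl gauche, Ph–Br gauche, NH2–CH2Cl gauche; 1.4 + 1.2 + 0.9 = 3.5 kcal/mol.
Max at 240° (7.6 kcal/mol), min at 60° (2.2 kcal/mol); barrier = 5.4 kcal/mol.

5.4 kcal/mol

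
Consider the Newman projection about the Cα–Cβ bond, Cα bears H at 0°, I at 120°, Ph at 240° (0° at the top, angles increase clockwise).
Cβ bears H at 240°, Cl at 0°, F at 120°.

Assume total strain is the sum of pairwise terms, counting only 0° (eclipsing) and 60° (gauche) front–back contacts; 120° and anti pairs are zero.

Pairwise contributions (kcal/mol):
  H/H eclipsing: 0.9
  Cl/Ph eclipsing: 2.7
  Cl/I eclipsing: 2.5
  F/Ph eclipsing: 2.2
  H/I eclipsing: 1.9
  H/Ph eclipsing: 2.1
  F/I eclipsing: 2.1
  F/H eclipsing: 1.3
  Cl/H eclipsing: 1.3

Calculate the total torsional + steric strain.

5.5 kcal/mol

This conformer (eclipsed): H(0°)/Cl(0°) eclipsed 1.3; I(120°)/F(120°) eclipsed 2.1; Ph(240°)/H(240°) eclipsed 2.1 → 5.5 kcal/mol.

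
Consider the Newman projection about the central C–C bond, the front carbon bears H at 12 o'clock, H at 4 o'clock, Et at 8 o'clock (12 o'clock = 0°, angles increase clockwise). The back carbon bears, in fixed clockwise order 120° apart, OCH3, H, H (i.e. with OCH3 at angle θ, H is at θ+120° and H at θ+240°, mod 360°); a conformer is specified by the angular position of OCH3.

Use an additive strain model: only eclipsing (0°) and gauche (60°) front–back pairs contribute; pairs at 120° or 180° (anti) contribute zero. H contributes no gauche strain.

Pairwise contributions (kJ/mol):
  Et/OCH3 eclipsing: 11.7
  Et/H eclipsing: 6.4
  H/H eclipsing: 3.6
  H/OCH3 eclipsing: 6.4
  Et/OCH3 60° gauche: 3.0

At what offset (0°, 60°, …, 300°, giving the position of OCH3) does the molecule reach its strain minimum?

60°

OCH3 at 0° (eclipsed): H(0°)/OCH3(0°) eclipsed 6.4; H(120°)/H(120°) eclipsed 3.6; Et(240°)/H(240°) eclipsed 6.4 → 16.4 kJ/mol.
OCH3 at 60° (staggered): no non-H gauche contacts → 0.0 kJ/mol.
OCH3 at 120° (eclipsed): H(0°)/H(0°) eclipsed 3.6; H(120°)/OCH3(120°) eclipsed 6.4; Et(240°)/H(240°) eclipsed 6.4 → 16.4 kJ/mol.
OCH3 at 180° (staggered): Et(240°)/OCH3(180°) gauche 3.0 → 3.0 kJ/mol.
OCH3 at 240° (eclipsed): H(0°)/H(0°) eclipsed 3.6; H(120°)/H(120°) eclipsed 3.6; Et(240°)/OCH3(240°) eclipsed 11.7 → 18.9 kJ/mol.
OCH3 at 300° (staggered): Et(240°)/OCH3(300°) gauche 3.0 → 3.0 kJ/mol.
The minimum (0.0 kJ/mol) occurs with OCH3 at 60°.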